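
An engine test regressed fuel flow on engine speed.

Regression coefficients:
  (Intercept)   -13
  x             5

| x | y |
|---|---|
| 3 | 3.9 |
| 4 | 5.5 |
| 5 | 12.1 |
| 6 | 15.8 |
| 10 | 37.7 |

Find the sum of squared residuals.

SSE = 7.8

x=3: ŷ = -13 + 5·3 = 2; e = 3.9 − 2 = 1.9
x=4: ŷ = -13 + 5·4 = 7; e = 5.5 − 7 = -1.5
x=5: ŷ = -13 + 5·5 = 12; e = 12.1 − 12 = 0.1
x=6: ŷ = -13 + 5·6 = 17; e = 15.8 − 17 = -1.2
x=10: ŷ = -13 + 5·10 = 37; e = 37.7 − 37 = 0.7
SSE = 3.61 + 2.25 + 0.01 + 1.44 + 0.49 = 7.8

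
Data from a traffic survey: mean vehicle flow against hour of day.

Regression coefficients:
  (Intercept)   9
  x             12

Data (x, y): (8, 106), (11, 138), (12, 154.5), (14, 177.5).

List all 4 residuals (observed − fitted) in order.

x=8: ŷ = 9 + 12·8 = 105; e = 106 − 105 = 1
x=11: ŷ = 9 + 12·11 = 141; e = 138 − 141 = -3
x=12: ŷ = 9 + 12·12 = 153; e = 154.5 − 153 = 1.5
x=14: ŷ = 9 + 12·14 = 177; e = 177.5 − 177 = 0.5

1, -3, 1.5, 0.5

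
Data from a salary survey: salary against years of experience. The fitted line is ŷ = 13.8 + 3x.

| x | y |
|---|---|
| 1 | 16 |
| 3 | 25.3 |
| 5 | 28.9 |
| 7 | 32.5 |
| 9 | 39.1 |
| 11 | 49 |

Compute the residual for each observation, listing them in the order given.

-0.8, 2.5, 0.1, -2.3, -1.7, 2.2

x=1: ŷ = 13.8 + 3·1 = 16.8; e = 16 − 16.8 = -0.8
x=3: ŷ = 13.8 + 3·3 = 22.8; e = 25.3 − 22.8 = 2.5
x=5: ŷ = 13.8 + 3·5 = 28.8; e = 28.9 − 28.8 = 0.1
x=7: ŷ = 13.8 + 3·7 = 34.8; e = 32.5 − 34.8 = -2.3
x=9: ŷ = 13.8 + 3·9 = 40.8; e = 39.1 − 40.8 = -1.7
x=11: ŷ = 13.8 + 3·11 = 46.8; e = 49 − 46.8 = 2.2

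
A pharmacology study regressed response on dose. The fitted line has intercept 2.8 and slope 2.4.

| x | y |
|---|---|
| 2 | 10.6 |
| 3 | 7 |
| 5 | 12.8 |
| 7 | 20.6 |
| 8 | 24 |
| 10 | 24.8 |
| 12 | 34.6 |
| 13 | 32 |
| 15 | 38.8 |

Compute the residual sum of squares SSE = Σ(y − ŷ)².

x=2: ŷ = 2.8 + 2.4·2 = 7.6; r = 10.6 − 7.6 = 3
x=3: ŷ = 2.8 + 2.4·3 = 10; r = 7 − 10 = -3
x=5: ŷ = 2.8 + 2.4·5 = 14.8; r = 12.8 − 14.8 = -2
x=7: ŷ = 2.8 + 2.4·7 = 19.6; r = 20.6 − 19.6 = 1
x=8: ŷ = 2.8 + 2.4·8 = 22; r = 24 − 22 = 2
x=10: ŷ = 2.8 + 2.4·10 = 26.8; r = 24.8 − 26.8 = -2
x=12: ŷ = 2.8 + 2.4·12 = 31.6; r = 34.6 − 31.6 = 3
x=13: ŷ = 2.8 + 2.4·13 = 34; r = 32 − 34 = -2
x=15: ŷ = 2.8 + 2.4·15 = 38.8; r = 38.8 − 38.8 = 0
SSE = 9 + 9 + 4 + 1 + 4 + 4 + 9 + 4 + 0 = 44

SSE = 44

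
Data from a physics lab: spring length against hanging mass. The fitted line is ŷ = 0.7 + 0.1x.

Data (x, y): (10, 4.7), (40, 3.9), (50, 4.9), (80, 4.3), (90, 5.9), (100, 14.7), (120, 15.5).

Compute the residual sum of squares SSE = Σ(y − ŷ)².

x=10: ŷ = 0.7 + 0.1·10 = 1.7; e = 4.7 − 1.7 = 3
x=40: ŷ = 0.7 + 0.1·40 = 4.7; e = 3.9 − 4.7 = -0.8
x=50: ŷ = 0.7 + 0.1·50 = 5.7; e = 4.9 − 5.7 = -0.8
x=80: ŷ = 0.7 + 0.1·80 = 8.7; e = 4.3 − 8.7 = -4.4
x=90: ŷ = 0.7 + 0.1·90 = 9.7; e = 5.9 − 9.7 = -3.8
x=100: ŷ = 0.7 + 0.1·100 = 10.7; e = 14.7 − 10.7 = 4
x=120: ŷ = 0.7 + 0.1·120 = 12.7; e = 15.5 − 12.7 = 2.8
SSE = 9 + 0.64 + 0.64 + 19.36 + 14.44 + 16 + 7.84 = 67.92

SSE = 67.92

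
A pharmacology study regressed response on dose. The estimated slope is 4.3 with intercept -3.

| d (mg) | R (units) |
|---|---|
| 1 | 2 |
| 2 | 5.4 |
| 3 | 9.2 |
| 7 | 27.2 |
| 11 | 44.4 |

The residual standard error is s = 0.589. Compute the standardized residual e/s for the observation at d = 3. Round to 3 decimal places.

ŷ = -3 + 4.3·3 = 9.9
e = 9.2 − 9.9 = -0.7
e/s = -0.7 / 0.589 = -1.188

-1.188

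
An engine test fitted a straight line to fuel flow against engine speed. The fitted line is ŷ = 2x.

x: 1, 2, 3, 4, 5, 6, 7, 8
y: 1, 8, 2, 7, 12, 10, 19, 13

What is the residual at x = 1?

ŷ = 2·1 = 2
r = 1 − 2 = -1

r = -1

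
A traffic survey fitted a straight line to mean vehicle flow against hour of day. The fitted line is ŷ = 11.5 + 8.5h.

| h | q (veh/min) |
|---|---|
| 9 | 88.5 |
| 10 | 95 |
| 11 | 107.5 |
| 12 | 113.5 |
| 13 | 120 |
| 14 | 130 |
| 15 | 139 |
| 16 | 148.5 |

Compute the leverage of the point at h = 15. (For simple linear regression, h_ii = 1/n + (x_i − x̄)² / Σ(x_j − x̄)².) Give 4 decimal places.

h = 0.2738

h̄ = (9 + 10 + 11 + 12 + 13 + 14 + 15 + 16)/8 = 12.5
Σ(h − h̄)² = 12.25 + 6.25 + 2.25 + 0.25 + 0.25 + 2.25 + 6.25 + 12.25 = 42
h = 1/8 + (2.5)²/42 = 0.125 + 0.14881 = 0.2738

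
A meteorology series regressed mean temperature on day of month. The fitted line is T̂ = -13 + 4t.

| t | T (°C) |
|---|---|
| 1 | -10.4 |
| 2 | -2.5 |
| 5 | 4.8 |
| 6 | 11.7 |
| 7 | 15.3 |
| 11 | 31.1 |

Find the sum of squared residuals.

t=1: T̂ = -13 + 4·1 = -9; e = -10.4 − (-9) = -1.4
t=2: T̂ = -13 + 4·2 = -5; e = -2.5 − (-5) = 2.5
t=5: T̂ = -13 + 4·5 = 7; e = 4.8 − 7 = -2.2
t=6: T̂ = -13 + 4·6 = 11; e = 11.7 − 11 = 0.7
t=7: T̂ = -13 + 4·7 = 15; e = 15.3 − 15 = 0.3
t=11: T̂ = -13 + 4·11 = 31; e = 31.1 − 31 = 0.1
SSE = 1.96 + 6.25 + 4.84 + 0.49 + 0.09 + 0.01 = 13.64

SSE = 13.64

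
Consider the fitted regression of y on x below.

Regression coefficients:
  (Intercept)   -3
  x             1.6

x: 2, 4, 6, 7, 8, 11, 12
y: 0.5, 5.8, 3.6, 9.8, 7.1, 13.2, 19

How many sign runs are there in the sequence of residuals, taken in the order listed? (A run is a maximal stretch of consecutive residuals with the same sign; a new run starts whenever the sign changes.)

5 runs

x=2: ŷ = -3 + 1.6·2 = 0.2; r = 0.5 − 0.2 = 0.3
x=4: ŷ = -3 + 1.6·4 = 3.4; r = 5.8 − 3.4 = 2.4
x=6: ŷ = -3 + 1.6·6 = 6.6; r = 3.6 − 6.6 = -3
x=7: ŷ = -3 + 1.6·7 = 8.2; r = 9.8 − 8.2 = 1.6
x=8: ŷ = -3 + 1.6·8 = 9.8; r = 7.1 − 9.8 = -2.7
x=11: ŷ = -3 + 1.6·11 = 14.6; r = 13.2 − 14.6 = -1.4
x=12: ŷ = -3 + 1.6·12 = 16.2; r = 19 − 16.2 = 2.8
Signs: + + − + − − +
Runs: +×2, −×1, +×1, −×2, +×1 → 5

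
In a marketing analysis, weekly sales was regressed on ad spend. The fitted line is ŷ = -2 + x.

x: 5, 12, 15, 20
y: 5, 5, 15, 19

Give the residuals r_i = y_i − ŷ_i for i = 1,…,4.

x=5: ŷ = -2 + 5 = 3; r = 5 − 3 = 2
x=12: ŷ = -2 + 12 = 10; r = 5 − 10 = -5
x=15: ŷ = -2 + 15 = 13; r = 15 − 13 = 2
x=20: ŷ = -2 + 20 = 18; r = 19 − 18 = 1

2, -5, 2, 1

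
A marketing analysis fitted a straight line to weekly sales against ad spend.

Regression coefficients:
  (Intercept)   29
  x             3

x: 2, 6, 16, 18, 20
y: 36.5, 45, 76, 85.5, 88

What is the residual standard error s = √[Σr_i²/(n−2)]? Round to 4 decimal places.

s = 2.1985

x=2: ŷ = 29 + 3·2 = 35; r = 36.5 − 35 = 1.5
x=6: ŷ = 29 + 3·6 = 47; r = 45 − 47 = -2
x=16: ŷ = 29 + 3·16 = 77; r = 76 − 77 = -1
x=18: ŷ = 29 + 3·18 = 83; r = 85.5 − 83 = 2.5
x=20: ŷ = 29 + 3·20 = 89; r = 88 − 89 = -1
SSE = 2.25 + 4 + 1 + 6.25 + 1 = 14.5
s = √(14.5/3) = √4.83333 ≈ 2.1985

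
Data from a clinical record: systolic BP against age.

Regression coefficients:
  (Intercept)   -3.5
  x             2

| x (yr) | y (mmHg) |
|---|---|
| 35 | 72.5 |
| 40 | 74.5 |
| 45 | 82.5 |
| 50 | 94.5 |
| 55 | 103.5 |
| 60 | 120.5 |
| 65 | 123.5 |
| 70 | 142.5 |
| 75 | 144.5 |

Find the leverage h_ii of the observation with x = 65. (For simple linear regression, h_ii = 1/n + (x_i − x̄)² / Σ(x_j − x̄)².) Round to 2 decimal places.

x̄ = (35 + 40 + 45 + 50 + 55 + 60 + 65 + 70 + 75)/9 = 55
Σ(x − x̄)² = 400 + 225 + 100 + 25 + 0 + 25 + 100 + 225 + 400 = 1500
h = 1/9 + (10)²/1500 = 0.111111 + 0.0666667 = 0.18

h = 0.18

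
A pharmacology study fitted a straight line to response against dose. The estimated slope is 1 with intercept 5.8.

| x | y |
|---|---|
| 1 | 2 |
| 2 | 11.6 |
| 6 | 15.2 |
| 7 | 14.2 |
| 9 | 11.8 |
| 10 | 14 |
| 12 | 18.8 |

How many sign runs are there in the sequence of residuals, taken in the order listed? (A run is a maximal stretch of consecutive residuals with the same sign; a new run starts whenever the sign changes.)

x=1: ŷ = 5.8 + 1 = 6.8; e = 2 − 6.8 = -4.8
x=2: ŷ = 5.8 + 2 = 7.8; e = 11.6 − 7.8 = 3.8
x=6: ŷ = 5.8 + 6 = 11.8; e = 15.2 − 11.8 = 3.4
x=7: ŷ = 5.8 + 7 = 12.8; e = 14.2 − 12.8 = 1.4
x=9: ŷ = 5.8 + 9 = 14.8; e = 11.8 − 14.8 = -3
x=10: ŷ = 5.8 + 10 = 15.8; e = 14 − 15.8 = -1.8
x=12: ŷ = 5.8 + 12 = 17.8; e = 18.8 − 17.8 = 1
Signs: − + + + − − +
Runs: −×1, +×3, −×2, +×1 → 4

4 runs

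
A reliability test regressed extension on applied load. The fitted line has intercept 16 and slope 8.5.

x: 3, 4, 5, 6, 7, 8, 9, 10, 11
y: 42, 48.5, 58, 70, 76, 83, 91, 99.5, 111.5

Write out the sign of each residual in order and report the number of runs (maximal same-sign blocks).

5 runs

x=3: ŷ = 16 + 8.5·3 = 41.5; e = 42 − 41.5 = 0.5
x=4: ŷ = 16 + 8.5·4 = 50; e = 48.5 − 50 = -1.5
x=5: ŷ = 16 + 8.5·5 = 58.5; e = 58 − 58.5 = -0.5
x=6: ŷ = 16 + 8.5·6 = 67; e = 70 − 67 = 3
x=7: ŷ = 16 + 8.5·7 = 75.5; e = 76 − 75.5 = 0.5
x=8: ŷ = 16 + 8.5·8 = 84; e = 83 − 84 = -1
x=9: ŷ = 16 + 8.5·9 = 92.5; e = 91 − 92.5 = -1.5
x=10: ŷ = 16 + 8.5·10 = 101; e = 99.5 − 101 = -1.5
x=11: ŷ = 16 + 8.5·11 = 109.5; e = 111.5 − 109.5 = 2
Signs: + − − + + − − − +
Runs: +×1, −×2, +×2, −×3, +×1 → 5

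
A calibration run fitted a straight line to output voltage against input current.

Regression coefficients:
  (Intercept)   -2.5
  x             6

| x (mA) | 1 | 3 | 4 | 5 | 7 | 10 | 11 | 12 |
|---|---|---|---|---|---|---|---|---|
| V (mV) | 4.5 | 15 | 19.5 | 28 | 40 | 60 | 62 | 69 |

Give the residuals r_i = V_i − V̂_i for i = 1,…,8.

1, -0.5, -2, 0.5, 0.5, 2.5, -1.5, -0.5

x=1: V̂ = -2.5 + 6·1 = 3.5; r = 4.5 − 3.5 = 1
x=3: V̂ = -2.5 + 6·3 = 15.5; r = 15 − 15.5 = -0.5
x=4: V̂ = -2.5 + 6·4 = 21.5; r = 19.5 − 21.5 = -2
x=5: V̂ = -2.5 + 6·5 = 27.5; r = 28 − 27.5 = 0.5
x=7: V̂ = -2.5 + 6·7 = 39.5; r = 40 − 39.5 = 0.5
x=10: V̂ = -2.5 + 6·10 = 57.5; r = 60 − 57.5 = 2.5
x=11: V̂ = -2.5 + 6·11 = 63.5; r = 62 − 63.5 = -1.5
x=12: V̂ = -2.5 + 6·12 = 69.5; r = 69 − 69.5 = -0.5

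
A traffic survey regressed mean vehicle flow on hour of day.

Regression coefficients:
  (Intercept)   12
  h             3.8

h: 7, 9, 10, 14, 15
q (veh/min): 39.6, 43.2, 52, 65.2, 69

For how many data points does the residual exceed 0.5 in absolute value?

3

h=7: q̂ = 12 + 3.8·7 = 38.6; r = 39.6 − 38.6 = 1
h=9: q̂ = 12 + 3.8·9 = 46.2; r = 43.2 − 46.2 = -3
h=10: q̂ = 12 + 3.8·10 = 50; r = 52 − 50 = 2
h=14: q̂ = 12 + 3.8·14 = 65.2; r = 65.2 − 65.2 = 0
h=15: q̂ = 12 + 3.8·15 = 69; r = 69 − 69 = 0
|r| > 0.5: h=7 (|r|=1), h=9 (|r|=3), h=10 (|r|=2) → 3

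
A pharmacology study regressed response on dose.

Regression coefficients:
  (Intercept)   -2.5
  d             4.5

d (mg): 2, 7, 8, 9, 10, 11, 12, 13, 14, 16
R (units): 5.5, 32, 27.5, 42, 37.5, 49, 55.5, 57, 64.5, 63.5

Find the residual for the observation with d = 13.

ŷ = -2.5 + 4.5·13 = 56
e = 57 − 56 = 1

e = 1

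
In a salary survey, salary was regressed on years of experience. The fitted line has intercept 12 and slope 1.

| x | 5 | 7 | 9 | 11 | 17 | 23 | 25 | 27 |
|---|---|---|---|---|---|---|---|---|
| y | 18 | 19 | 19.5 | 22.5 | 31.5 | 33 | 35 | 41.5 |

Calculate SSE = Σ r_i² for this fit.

x=5: ŷ = 12 + 5 = 17; r = 18 − 17 = 1
x=7: ŷ = 12 + 7 = 19; r = 19 − 19 = 0
x=9: ŷ = 12 + 9 = 21; r = 19.5 − 21 = -1.5
x=11: ŷ = 12 + 11 = 23; r = 22.5 − 23 = -0.5
x=17: ŷ = 12 + 17 = 29; r = 31.5 − 29 = 2.5
x=23: ŷ = 12 + 23 = 35; r = 33 − 35 = -2
x=25: ŷ = 12 + 25 = 37; r = 35 − 37 = -2
x=27: ŷ = 12 + 27 = 39; r = 41.5 − 39 = 2.5
SSE = 1 + 0 + 2.25 + 0.25 + 6.25 + 4 + 4 + 6.25 = 24

SSE = 24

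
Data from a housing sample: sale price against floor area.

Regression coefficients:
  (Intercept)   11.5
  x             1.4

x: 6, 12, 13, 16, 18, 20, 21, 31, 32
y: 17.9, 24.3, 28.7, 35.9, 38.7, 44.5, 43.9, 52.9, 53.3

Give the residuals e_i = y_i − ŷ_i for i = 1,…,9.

x=6: ŷ = 11.5 + 1.4·6 = 19.9; e = 17.9 − 19.9 = -2
x=12: ŷ = 11.5 + 1.4·12 = 28.3; e = 24.3 − 28.3 = -4
x=13: ŷ = 11.5 + 1.4·13 = 29.7; e = 28.7 − 29.7 = -1
x=16: ŷ = 11.5 + 1.4·16 = 33.9; e = 35.9 − 33.9 = 2
x=18: ŷ = 11.5 + 1.4·18 = 36.7; e = 38.7 − 36.7 = 2
x=20: ŷ = 11.5 + 1.4·20 = 39.5; e = 44.5 − 39.5 = 5
x=21: ŷ = 11.5 + 1.4·21 = 40.9; e = 43.9 − 40.9 = 3
x=31: ŷ = 11.5 + 1.4·31 = 54.9; e = 52.9 − 54.9 = -2
x=32: ŷ = 11.5 + 1.4·32 = 56.3; e = 53.3 − 56.3 = -3

-2, -4, -1, 2, 2, 5, 3, -2, -3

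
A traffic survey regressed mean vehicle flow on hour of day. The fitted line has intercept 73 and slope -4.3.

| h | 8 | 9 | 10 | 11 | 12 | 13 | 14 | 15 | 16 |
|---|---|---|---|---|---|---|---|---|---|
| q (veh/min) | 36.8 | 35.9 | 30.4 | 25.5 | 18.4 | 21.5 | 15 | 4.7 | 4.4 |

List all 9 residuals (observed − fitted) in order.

-1.8, 1.6, 0.4, -0.2, -3, 4.4, 2.2, -3.8, 0.2

h=8: q̂ = 73 − 4.3·8 = 38.6; e = 36.8 − 38.6 = -1.8
h=9: q̂ = 73 − 4.3·9 = 34.3; e = 35.9 − 34.3 = 1.6
h=10: q̂ = 73 − 4.3·10 = 30; e = 30.4 − 30 = 0.4
h=11: q̂ = 73 − 4.3·11 = 25.7; e = 25.5 − 25.7 = -0.2
h=12: q̂ = 73 − 4.3·12 = 21.4; e = 18.4 − 21.4 = -3
h=13: q̂ = 73 − 4.3·13 = 17.1; e = 21.5 − 17.1 = 4.4
h=14: q̂ = 73 − 4.3·14 = 12.8; e = 15 − 12.8 = 2.2
h=15: q̂ = 73 − 4.3·15 = 8.5; e = 4.7 − 8.5 = -3.8
h=16: q̂ = 73 − 4.3·16 = 4.2; e = 4.4 − 4.2 = 0.2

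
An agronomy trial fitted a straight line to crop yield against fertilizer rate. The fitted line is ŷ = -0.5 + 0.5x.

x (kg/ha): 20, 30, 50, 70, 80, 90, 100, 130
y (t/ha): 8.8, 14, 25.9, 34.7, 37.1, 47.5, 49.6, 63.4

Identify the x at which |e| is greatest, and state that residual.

x = 90, e = 3

x=20: ŷ = -0.5 + 0.5·20 = 9.5; e = 8.8 − 9.5 = -0.7
x=30: ŷ = -0.5 + 0.5·30 = 14.5; e = 14 − 14.5 = -0.5
x=50: ŷ = -0.5 + 0.5·50 = 24.5; e = 25.9 − 24.5 = 1.4
x=70: ŷ = -0.5 + 0.5·70 = 34.5; e = 34.7 − 34.5 = 0.2
x=80: ŷ = -0.5 + 0.5·80 = 39.5; e = 37.1 − 39.5 = -2.4
x=90: ŷ = -0.5 + 0.5·90 = 44.5; e = 47.5 − 44.5 = 3
x=100: ŷ = -0.5 + 0.5·100 = 49.5; e = 49.6 − 49.5 = 0.1
x=130: ŷ = -0.5 + 0.5·130 = 64.5; e = 63.4 − 64.5 = -1.1
Largest |e| is 3 at x = 90, residual 3.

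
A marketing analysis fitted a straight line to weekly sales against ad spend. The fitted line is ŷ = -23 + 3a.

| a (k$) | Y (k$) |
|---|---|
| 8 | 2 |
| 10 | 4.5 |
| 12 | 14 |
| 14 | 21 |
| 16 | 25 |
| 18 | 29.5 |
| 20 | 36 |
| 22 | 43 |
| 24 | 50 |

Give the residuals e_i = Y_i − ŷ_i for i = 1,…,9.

a=8: ŷ = -23 + 3·8 = 1; e = 2 − 1 = 1
a=10: ŷ = -23 + 3·10 = 7; e = 4.5 − 7 = -2.5
a=12: ŷ = -23 + 3·12 = 13; e = 14 − 13 = 1
a=14: ŷ = -23 + 3·14 = 19; e = 21 − 19 = 2
a=16: ŷ = -23 + 3·16 = 25; e = 25 − 25 = 0
a=18: ŷ = -23 + 3·18 = 31; e = 29.5 − 31 = -1.5
a=20: ŷ = -23 + 3·20 = 37; e = 36 − 37 = -1
a=22: ŷ = -23 + 3·22 = 43; e = 43 − 43 = 0
a=24: ŷ = -23 + 3·24 = 49; e = 50 − 49 = 1

1, -2.5, 1, 2, 0, -1.5, -1, 0, 1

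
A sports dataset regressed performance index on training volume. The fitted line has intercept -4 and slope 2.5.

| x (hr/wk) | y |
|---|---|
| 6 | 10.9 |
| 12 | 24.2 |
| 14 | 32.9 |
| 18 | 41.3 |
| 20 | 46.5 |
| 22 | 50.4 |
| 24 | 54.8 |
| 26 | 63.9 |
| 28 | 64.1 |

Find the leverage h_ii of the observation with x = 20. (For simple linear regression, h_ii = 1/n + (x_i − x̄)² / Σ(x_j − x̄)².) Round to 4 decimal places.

h = 0.1141

x̄ = (6 + 12 + 14 + 18 + 20 + 22 + 24 + 26 + 28)/9 = 18.8889
Σ(x − x̄)² = 166.123 + 47.4568 + 23.9012 + 0.790123 + 1.23457 + 9.67901 + 26.1235 + 50.5679 + 83.0123 = 408.889
h = 1/9 + (1.11111)²/408.889 = 0.111111 + 0.00301932 = 0.1141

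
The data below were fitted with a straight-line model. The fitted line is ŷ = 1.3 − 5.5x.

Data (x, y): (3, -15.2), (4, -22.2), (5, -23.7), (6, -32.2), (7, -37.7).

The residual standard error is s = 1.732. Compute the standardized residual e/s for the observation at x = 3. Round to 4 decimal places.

ŷ = 1.3 − 5.5·3 = -15.2
e = -15.2 − (-15.2) = 0
e/s = 0 / 1.732 = 0.0000

0.0000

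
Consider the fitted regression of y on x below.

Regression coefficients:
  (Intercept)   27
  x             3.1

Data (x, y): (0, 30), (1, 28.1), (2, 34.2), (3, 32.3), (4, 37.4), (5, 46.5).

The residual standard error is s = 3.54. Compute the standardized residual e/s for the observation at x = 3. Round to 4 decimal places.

-1.1299

ŷ = 27 + 3.1·3 = 36.3
e = 32.3 − 36.3 = -4
e/s = -4 / 3.54 = -1.1299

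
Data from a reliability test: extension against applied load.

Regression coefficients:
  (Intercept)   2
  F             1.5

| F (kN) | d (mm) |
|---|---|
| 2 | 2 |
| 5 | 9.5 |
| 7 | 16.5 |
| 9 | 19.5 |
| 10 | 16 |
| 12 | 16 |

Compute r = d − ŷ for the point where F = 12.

r = -4

ŷ = 2 + 1.5·12 = 20
r = 16 − 20 = -4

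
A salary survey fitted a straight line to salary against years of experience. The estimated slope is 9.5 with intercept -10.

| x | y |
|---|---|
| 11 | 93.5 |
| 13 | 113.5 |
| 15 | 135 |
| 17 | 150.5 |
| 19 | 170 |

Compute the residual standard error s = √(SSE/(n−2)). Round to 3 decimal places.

x=11: ŷ = -10 + 9.5·11 = 94.5; r = 93.5 − 94.5 = -1
x=13: ŷ = -10 + 9.5·13 = 113.5; r = 113.5 − 113.5 = 0
x=15: ŷ = -10 + 9.5·15 = 132.5; r = 135 − 132.5 = 2.5
x=17: ŷ = -10 + 9.5·17 = 151.5; r = 150.5 − 151.5 = -1
x=19: ŷ = -10 + 9.5·19 = 170.5; r = 170 − 170.5 = -0.5
SSE = 1 + 0 + 6.25 + 1 + 0.25 = 8.5
s = √(8.5/3) = √2.83333 ≈ 1.683

s = 1.683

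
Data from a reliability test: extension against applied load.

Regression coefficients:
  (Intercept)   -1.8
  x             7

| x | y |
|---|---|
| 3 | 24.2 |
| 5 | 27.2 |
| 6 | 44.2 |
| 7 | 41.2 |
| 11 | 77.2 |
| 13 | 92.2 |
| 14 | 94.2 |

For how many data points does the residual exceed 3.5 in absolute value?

x=3: ŷ = -1.8 + 7·3 = 19.2; r = 24.2 − 19.2 = 5
x=5: ŷ = -1.8 + 7·5 = 33.2; r = 27.2 − 33.2 = -6
x=6: ŷ = -1.8 + 7·6 = 40.2; r = 44.2 − 40.2 = 4
x=7: ŷ = -1.8 + 7·7 = 47.2; r = 41.2 − 47.2 = -6
x=11: ŷ = -1.8 + 7·11 = 75.2; r = 77.2 − 75.2 = 2
x=13: ŷ = -1.8 + 7·13 = 89.2; r = 92.2 − 89.2 = 3
x=14: ŷ = -1.8 + 7·14 = 96.2; r = 94.2 − 96.2 = -2
|r| > 3.5: x=3 (|r|=5), x=5 (|r|=6), x=6 (|r|=4), x=7 (|r|=6) → 4

4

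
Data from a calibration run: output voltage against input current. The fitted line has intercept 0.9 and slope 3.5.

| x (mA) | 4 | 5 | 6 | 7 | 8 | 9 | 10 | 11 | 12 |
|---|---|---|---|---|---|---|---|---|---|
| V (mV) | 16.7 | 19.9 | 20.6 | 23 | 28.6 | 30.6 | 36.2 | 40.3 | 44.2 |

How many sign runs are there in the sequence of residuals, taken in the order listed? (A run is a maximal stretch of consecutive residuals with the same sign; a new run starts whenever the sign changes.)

x=4: V̂ = 0.9 + 3.5·4 = 14.9; r = 16.7 − 14.9 = 1.8
x=5: V̂ = 0.9 + 3.5·5 = 18.4; r = 19.9 − 18.4 = 1.5
x=6: V̂ = 0.9 + 3.5·6 = 21.9; r = 20.6 − 21.9 = -1.3
x=7: V̂ = 0.9 + 3.5·7 = 25.4; r = 23 − 25.4 = -2.4
x=8: V̂ = 0.9 + 3.5·8 = 28.9; r = 28.6 − 28.9 = -0.3
x=9: V̂ = 0.9 + 3.5·9 = 32.4; r = 30.6 − 32.4 = -1.8
x=10: V̂ = 0.9 + 3.5·10 = 35.9; r = 36.2 − 35.9 = 0.3
x=11: V̂ = 0.9 + 3.5·11 = 39.4; r = 40.3 − 39.4 = 0.9
x=12: V̂ = 0.9 + 3.5·12 = 42.9; r = 44.2 − 42.9 = 1.3
Signs: + + − − − − + + +
Runs: +×2, −×4, +×3 → 3

3 runs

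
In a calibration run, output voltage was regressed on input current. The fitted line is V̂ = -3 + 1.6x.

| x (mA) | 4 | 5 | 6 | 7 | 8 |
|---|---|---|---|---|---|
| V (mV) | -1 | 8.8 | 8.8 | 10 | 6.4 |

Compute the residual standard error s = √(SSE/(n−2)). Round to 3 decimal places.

s = 4.221

x=4: V̂ = -3 + 1.6·4 = 3.4; e = -1 − 3.4 = -4.4
x=5: V̂ = -3 + 1.6·5 = 5; e = 8.8 − 5 = 3.8
x=6: V̂ = -3 + 1.6·6 = 6.6; e = 8.8 − 6.6 = 2.2
x=7: V̂ = -3 + 1.6·7 = 8.2; e = 10 − 8.2 = 1.8
x=8: V̂ = -3 + 1.6·8 = 9.8; e = 6.4 − 9.8 = -3.4
SSE = 19.36 + 14.44 + 4.84 + 3.24 + 11.56 = 53.44
s = √(53.44/3) = √17.8133 ≈ 4.221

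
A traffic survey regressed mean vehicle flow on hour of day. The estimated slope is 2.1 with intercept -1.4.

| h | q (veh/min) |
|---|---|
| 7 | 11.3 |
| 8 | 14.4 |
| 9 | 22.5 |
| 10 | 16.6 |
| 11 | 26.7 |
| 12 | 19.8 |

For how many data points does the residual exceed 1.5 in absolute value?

5

h=7: q̂ = -1.4 + 2.1·7 = 13.3; r = 11.3 − 13.3 = -2
h=8: q̂ = -1.4 + 2.1·8 = 15.4; r = 14.4 − 15.4 = -1
h=9: q̂ = -1.4 + 2.1·9 = 17.5; r = 22.5 − 17.5 = 5
h=10: q̂ = -1.4 + 2.1·10 = 19.6; r = 16.6 − 19.6 = -3
h=11: q̂ = -1.4 + 2.1·11 = 21.7; r = 26.7 − 21.7 = 5
h=12: q̂ = -1.4 + 2.1·12 = 23.8; r = 19.8 − 23.8 = -4
|r| > 1.5: h=7 (|r|=2), h=9 (|r|=5), h=10 (|r|=3), h=11 (|r|=5), h=12 (|r|=4) → 5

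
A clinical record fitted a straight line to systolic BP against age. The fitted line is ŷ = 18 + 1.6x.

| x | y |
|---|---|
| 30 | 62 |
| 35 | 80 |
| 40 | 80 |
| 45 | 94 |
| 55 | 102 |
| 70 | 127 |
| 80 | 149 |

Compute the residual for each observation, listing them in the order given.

-4, 6, -2, 4, -4, -3, 3

x=30: ŷ = 18 + 1.6·30 = 66; e = 62 − 66 = -4
x=35: ŷ = 18 + 1.6·35 = 74; e = 80 − 74 = 6
x=40: ŷ = 18 + 1.6·40 = 82; e = 80 − 82 = -2
x=45: ŷ = 18 + 1.6·45 = 90; e = 94 − 90 = 4
x=55: ŷ = 18 + 1.6·55 = 106; e = 102 − 106 = -4
x=70: ŷ = 18 + 1.6·70 = 130; e = 127 − 130 = -3
x=80: ŷ = 18 + 1.6·80 = 146; e = 149 − 146 = 3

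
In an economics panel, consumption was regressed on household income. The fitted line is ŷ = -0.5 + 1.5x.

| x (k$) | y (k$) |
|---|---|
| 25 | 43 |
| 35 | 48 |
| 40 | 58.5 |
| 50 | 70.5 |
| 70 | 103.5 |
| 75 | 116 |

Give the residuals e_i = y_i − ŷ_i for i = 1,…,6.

6, -4, -1, -4, -1, 4

x=25: ŷ = -0.5 + 1.5·25 = 37; e = 43 − 37 = 6
x=35: ŷ = -0.5 + 1.5·35 = 52; e = 48 − 52 = -4
x=40: ŷ = -0.5 + 1.5·40 = 59.5; e = 58.5 − 59.5 = -1
x=50: ŷ = -0.5 + 1.5·50 = 74.5; e = 70.5 − 74.5 = -4
x=70: ŷ = -0.5 + 1.5·70 = 104.5; e = 103.5 − 104.5 = -1
x=75: ŷ = -0.5 + 1.5·75 = 112; e = 116 − 112 = 4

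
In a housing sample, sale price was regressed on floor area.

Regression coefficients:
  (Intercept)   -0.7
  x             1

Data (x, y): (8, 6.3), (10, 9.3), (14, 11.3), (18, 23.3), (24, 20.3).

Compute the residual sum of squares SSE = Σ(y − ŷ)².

SSE = 50

x=8: ŷ = -0.7 + 8 = 7.3; e = 6.3 − 7.3 = -1
x=10: ŷ = -0.7 + 10 = 9.3; e = 9.3 − 9.3 = 0
x=14: ŷ = -0.7 + 14 = 13.3; e = 11.3 − 13.3 = -2
x=18: ŷ = -0.7 + 18 = 17.3; e = 23.3 − 17.3 = 6
x=24: ŷ = -0.7 + 24 = 23.3; e = 20.3 − 23.3 = -3
SSE = 1 + 0 + 4 + 36 + 9 = 50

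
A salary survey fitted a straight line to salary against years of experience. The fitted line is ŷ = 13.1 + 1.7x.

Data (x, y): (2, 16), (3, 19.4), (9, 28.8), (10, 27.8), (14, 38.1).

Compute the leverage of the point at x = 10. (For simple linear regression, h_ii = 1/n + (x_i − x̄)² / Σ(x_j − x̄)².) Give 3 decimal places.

h = 0.257

x̄ = (2 + 3 + 9 + 10 + 14)/5 = 7.6
Σ(x − x̄)² = 31.36 + 21.16 + 1.96 + 5.76 + 40.96 = 101.2
h = 1/5 + (2.4)²/101.2 = 0.2 + 0.056917 = 0.257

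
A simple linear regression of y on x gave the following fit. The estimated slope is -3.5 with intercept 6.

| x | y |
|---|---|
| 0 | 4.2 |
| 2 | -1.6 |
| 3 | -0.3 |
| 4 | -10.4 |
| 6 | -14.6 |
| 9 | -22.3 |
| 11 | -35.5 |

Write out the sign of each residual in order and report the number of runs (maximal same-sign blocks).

5 runs

x=0: ŷ = 6 − 3.5·0 = 6; e = 4.2 − 6 = -1.8
x=2: ŷ = 6 − 3.5·2 = -1; e = -1.6 − (-1) = -0.6
x=3: ŷ = 6 − 3.5·3 = -4.5; e = -0.3 − (-4.5) = 4.2
x=4: ŷ = 6 − 3.5·4 = -8; e = -10.4 − (-8) = -2.4
x=6: ŷ = 6 − 3.5·6 = -15; e = -14.6 − (-15) = 0.4
x=9: ŷ = 6 − 3.5·9 = -25.5; e = -22.3 − (-25.5) = 3.2
x=11: ŷ = 6 − 3.5·11 = -32.5; e = -35.5 − (-32.5) = -3
Signs: − − + − + + −
Runs: −×2, +×1, −×1, +×2, −×1 → 5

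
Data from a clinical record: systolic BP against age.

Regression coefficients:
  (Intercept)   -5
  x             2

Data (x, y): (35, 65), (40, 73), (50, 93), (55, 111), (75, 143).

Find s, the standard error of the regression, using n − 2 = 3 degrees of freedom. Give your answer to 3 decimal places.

x=35: ŷ = -5 + 2·35 = 65; r = 65 − 65 = 0
x=40: ŷ = -5 + 2·40 = 75; r = 73 − 75 = -2
x=50: ŷ = -5 + 2·50 = 95; r = 93 − 95 = -2
x=55: ŷ = -5 + 2·55 = 105; r = 111 − 105 = 6
x=75: ŷ = -5 + 2·75 = 145; r = 143 − 145 = -2
SSE = 0 + 4 + 4 + 36 + 4 = 48
s = √(48/3) = √16 ≈ 4.000

s = 4.000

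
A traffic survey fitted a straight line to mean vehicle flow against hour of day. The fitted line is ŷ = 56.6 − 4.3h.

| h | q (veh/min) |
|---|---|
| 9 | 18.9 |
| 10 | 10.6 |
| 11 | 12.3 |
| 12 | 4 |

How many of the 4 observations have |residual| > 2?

h=9: ŷ = 56.6 − 4.3·9 = 17.9; e = 18.9 − 17.9 = 1
h=10: ŷ = 56.6 − 4.3·10 = 13.6; e = 10.6 − 13.6 = -3
h=11: ŷ = 56.6 − 4.3·11 = 9.3; e = 12.3 − 9.3 = 3
h=12: ŷ = 56.6 − 4.3·12 = 5; e = 4 − 5 = -1
|e| > 2: h=10 (|e|=3), h=11 (|e|=3) → 2

2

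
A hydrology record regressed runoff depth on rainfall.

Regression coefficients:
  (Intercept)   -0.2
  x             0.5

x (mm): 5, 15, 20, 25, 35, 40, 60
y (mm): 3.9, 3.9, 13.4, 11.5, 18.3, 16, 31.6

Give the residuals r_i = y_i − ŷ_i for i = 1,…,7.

1.6, -3.4, 3.6, -0.8, 1, -3.8, 1.8

x=5: ŷ = -0.2 + 0.5·5 = 2.3; r = 3.9 − 2.3 = 1.6
x=15: ŷ = -0.2 + 0.5·15 = 7.3; r = 3.9 − 7.3 = -3.4
x=20: ŷ = -0.2 + 0.5·20 = 9.8; r = 13.4 − 9.8 = 3.6
x=25: ŷ = -0.2 + 0.5·25 = 12.3; r = 11.5 − 12.3 = -0.8
x=35: ŷ = -0.2 + 0.5·35 = 17.3; r = 18.3 − 17.3 = 1
x=40: ŷ = -0.2 + 0.5·40 = 19.8; r = 16 − 19.8 = -3.8
x=60: ŷ = -0.2 + 0.5·60 = 29.8; r = 31.6 − 29.8 = 1.8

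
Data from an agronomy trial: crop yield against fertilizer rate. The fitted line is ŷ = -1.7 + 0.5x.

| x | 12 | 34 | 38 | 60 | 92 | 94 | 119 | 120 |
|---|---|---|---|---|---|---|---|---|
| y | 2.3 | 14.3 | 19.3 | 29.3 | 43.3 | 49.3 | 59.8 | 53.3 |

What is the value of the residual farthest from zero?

e = -5

x=12: ŷ = -1.7 + 0.5·12 = 4.3; e = 2.3 − 4.3 = -2
x=34: ŷ = -1.7 + 0.5·34 = 15.3; e = 14.3 − 15.3 = -1
x=38: ŷ = -1.7 + 0.5·38 = 17.3; e = 19.3 − 17.3 = 2
x=60: ŷ = -1.7 + 0.5·60 = 28.3; e = 29.3 − 28.3 = 1
x=92: ŷ = -1.7 + 0.5·92 = 44.3; e = 43.3 − 44.3 = -1
x=94: ŷ = -1.7 + 0.5·94 = 45.3; e = 49.3 − 45.3 = 4
x=119: ŷ = -1.7 + 0.5·119 = 57.8; e = 59.8 − 57.8 = 2
x=120: ŷ = -1.7 + 0.5·120 = 58.3; e = 53.3 − 58.3 = -5
Largest |e| is 5 at x = 120, residual -5.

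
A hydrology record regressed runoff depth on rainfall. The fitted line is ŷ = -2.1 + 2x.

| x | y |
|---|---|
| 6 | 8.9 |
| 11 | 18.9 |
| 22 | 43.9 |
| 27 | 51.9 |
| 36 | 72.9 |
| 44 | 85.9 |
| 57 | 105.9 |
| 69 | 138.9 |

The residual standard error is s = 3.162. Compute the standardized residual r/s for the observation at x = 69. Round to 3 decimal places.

ŷ = -2.1 + 2·69 = 135.9
r = 138.9 − 135.9 = 3
r/s = 3 / 3.162 = 0.949

0.949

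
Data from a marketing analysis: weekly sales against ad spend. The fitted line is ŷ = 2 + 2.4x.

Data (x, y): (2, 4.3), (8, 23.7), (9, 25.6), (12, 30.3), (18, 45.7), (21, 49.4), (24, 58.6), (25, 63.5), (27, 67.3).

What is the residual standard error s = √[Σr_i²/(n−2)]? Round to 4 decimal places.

x=2: ŷ = 2 + 2.4·2 = 6.8; r = 4.3 − 6.8 = -2.5
x=8: ŷ = 2 + 2.4·8 = 21.2; r = 23.7 − 21.2 = 2.5
x=9: ŷ = 2 + 2.4·9 = 23.6; r = 25.6 − 23.6 = 2
x=12: ŷ = 2 + 2.4·12 = 30.8; r = 30.3 − 30.8 = -0.5
x=18: ŷ = 2 + 2.4·18 = 45.2; r = 45.7 − 45.2 = 0.5
x=21: ŷ = 2 + 2.4·21 = 52.4; r = 49.4 − 52.4 = -3
x=24: ŷ = 2 + 2.4·24 = 59.6; r = 58.6 − 59.6 = -1
x=25: ŷ = 2 + 2.4·25 = 62; r = 63.5 − 62 = 1.5
x=27: ŷ = 2 + 2.4·27 = 66.8; r = 67.3 − 66.8 = 0.5
SSE = 6.25 + 6.25 + 4 + 0.25 + 0.25 + 9 + 1 + 2.25 + 0.25 = 29.5
s = √(29.5/7) = √4.21429 ≈ 2.0529

s = 2.0529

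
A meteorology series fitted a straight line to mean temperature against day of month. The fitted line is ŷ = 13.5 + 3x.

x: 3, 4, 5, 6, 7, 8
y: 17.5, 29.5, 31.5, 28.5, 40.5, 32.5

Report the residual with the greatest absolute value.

x=3: ŷ = 13.5 + 3·3 = 22.5; e = 17.5 − 22.5 = -5
x=4: ŷ = 13.5 + 3·4 = 25.5; e = 29.5 − 25.5 = 4
x=5: ŷ = 13.5 + 3·5 = 28.5; e = 31.5 − 28.5 = 3
x=6: ŷ = 13.5 + 3·6 = 31.5; e = 28.5 − 31.5 = -3
x=7: ŷ = 13.5 + 3·7 = 34.5; e = 40.5 − 34.5 = 6
x=8: ŷ = 13.5 + 3·8 = 37.5; e = 32.5 − 37.5 = -5
Largest |e| is 6 at x = 7, residual 6.

e = 6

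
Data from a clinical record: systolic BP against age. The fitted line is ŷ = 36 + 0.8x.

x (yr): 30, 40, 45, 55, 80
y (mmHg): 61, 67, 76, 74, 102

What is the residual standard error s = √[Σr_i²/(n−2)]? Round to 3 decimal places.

s = 4.397

x=30: ŷ = 36 + 0.8·30 = 60; r = 61 − 60 = 1
x=40: ŷ = 36 + 0.8·40 = 68; r = 67 − 68 = -1
x=45: ŷ = 36 + 0.8·45 = 72; r = 76 − 72 = 4
x=55: ŷ = 36 + 0.8·55 = 80; r = 74 − 80 = -6
x=80: ŷ = 36 + 0.8·80 = 100; r = 102 − 100 = 2
SSE = 1 + 1 + 16 + 36 + 4 = 58
s = √(58/3) = √19.3333 ≈ 4.397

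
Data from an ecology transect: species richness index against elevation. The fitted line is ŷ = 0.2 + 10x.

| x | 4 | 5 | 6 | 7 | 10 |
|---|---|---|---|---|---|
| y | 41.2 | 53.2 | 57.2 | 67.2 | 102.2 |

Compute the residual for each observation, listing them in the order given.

1, 3, -3, -3, 2

x=4: ŷ = 0.2 + 10·4 = 40.2; e = 41.2 − 40.2 = 1
x=5: ŷ = 0.2 + 10·5 = 50.2; e = 53.2 − 50.2 = 3
x=6: ŷ = 0.2 + 10·6 = 60.2; e = 57.2 − 60.2 = -3
x=7: ŷ = 0.2 + 10·7 = 70.2; e = 67.2 − 70.2 = -3
x=10: ŷ = 0.2 + 10·10 = 100.2; e = 102.2 − 100.2 = 2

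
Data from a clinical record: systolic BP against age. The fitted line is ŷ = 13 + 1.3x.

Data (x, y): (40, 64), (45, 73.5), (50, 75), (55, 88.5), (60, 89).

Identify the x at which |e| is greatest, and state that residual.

x = 55, e = 4

x=40: ŷ = 13 + 1.3·40 = 65; e = 64 − 65 = -1
x=45: ŷ = 13 + 1.3·45 = 71.5; e = 73.5 − 71.5 = 2
x=50: ŷ = 13 + 1.3·50 = 78; e = 75 − 78 = -3
x=55: ŷ = 13 + 1.3·55 = 84.5; e = 88.5 − 84.5 = 4
x=60: ŷ = 13 + 1.3·60 = 91; e = 89 − 91 = -2
Largest |e| is 4 at x = 55, residual 4.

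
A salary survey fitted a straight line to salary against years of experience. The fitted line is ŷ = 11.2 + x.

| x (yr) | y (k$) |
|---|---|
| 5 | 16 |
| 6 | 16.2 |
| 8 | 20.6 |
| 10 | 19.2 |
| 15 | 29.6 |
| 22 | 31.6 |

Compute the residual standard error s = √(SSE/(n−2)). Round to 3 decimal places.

x=5: ŷ = 11.2 + 5 = 16.2; e = 16 − 16.2 = -0.2
x=6: ŷ = 11.2 + 6 = 17.2; e = 16.2 − 17.2 = -1
x=8: ŷ = 11.2 + 8 = 19.2; e = 20.6 − 19.2 = 1.4
x=10: ŷ = 11.2 + 10 = 21.2; e = 19.2 − 21.2 = -2
x=15: ŷ = 11.2 + 15 = 26.2; e = 29.6 − 26.2 = 3.4
x=22: ŷ = 11.2 + 22 = 33.2; e = 31.6 − 33.2 = -1.6
SSE = 0.04 + 1 + 1.96 + 4 + 11.56 + 2.56 = 21.12
s = √(21.12/4) = √5.28 ≈ 2.298

s = 2.298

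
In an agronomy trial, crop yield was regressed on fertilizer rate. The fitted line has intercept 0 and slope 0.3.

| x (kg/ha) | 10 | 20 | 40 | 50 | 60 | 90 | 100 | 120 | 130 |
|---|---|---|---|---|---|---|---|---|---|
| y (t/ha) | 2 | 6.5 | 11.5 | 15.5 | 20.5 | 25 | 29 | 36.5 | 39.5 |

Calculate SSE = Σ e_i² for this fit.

SSE = 13.5

x=10: ŷ = 0.3·10 = 3; e = 2 − 3 = -1
x=20: ŷ = 0.3·20 = 6; e = 6.5 − 6 = 0.5
x=40: ŷ = 0.3·40 = 12; e = 11.5 − 12 = -0.5
x=50: ŷ = 0.3·50 = 15; e = 15.5 − 15 = 0.5
x=60: ŷ = 0.3·60 = 18; e = 20.5 − 18 = 2.5
x=90: ŷ = 0.3·90 = 27; e = 25 − 27 = -2
x=100: ŷ = 0.3·100 = 30; e = 29 − 30 = -1
x=120: ŷ = 0.3·120 = 36; e = 36.5 − 36 = 0.5
x=130: ŷ = 0.3·130 = 39; e = 39.5 − 39 = 0.5
SSE = 1 + 0.25 + 0.25 + 0.25 + 6.25 + 4 + 1 + 0.25 + 0.25 = 13.5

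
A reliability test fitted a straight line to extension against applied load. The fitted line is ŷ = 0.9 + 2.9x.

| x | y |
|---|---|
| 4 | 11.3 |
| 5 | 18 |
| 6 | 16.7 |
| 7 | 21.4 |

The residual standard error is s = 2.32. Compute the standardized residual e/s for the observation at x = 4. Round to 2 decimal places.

ŷ = 0.9 + 2.9·4 = 12.5
e = 11.3 − 12.5 = -1.2
e/s = -1.2 / 2.32 = -0.52

-0.52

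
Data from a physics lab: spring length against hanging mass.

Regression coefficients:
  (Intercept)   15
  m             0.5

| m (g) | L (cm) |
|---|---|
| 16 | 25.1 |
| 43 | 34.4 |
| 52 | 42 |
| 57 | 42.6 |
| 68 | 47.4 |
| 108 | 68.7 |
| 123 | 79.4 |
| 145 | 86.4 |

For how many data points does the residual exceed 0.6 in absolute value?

7

m=16: ŷ = 15 + 0.5·16 = 23; r = 25.1 − 23 = 2.1
m=43: ŷ = 15 + 0.5·43 = 36.5; r = 34.4 − 36.5 = -2.1
m=52: ŷ = 15 + 0.5·52 = 41; r = 42 − 41 = 1
m=57: ŷ = 15 + 0.5·57 = 43.5; r = 42.6 − 43.5 = -0.9
m=68: ŷ = 15 + 0.5·68 = 49; r = 47.4 − 49 = -1.6
m=108: ŷ = 15 + 0.5·108 = 69; r = 68.7 − 69 = -0.3
m=123: ŷ = 15 + 0.5·123 = 76.5; r = 79.4 − 76.5 = 2.9
m=145: ŷ = 15 + 0.5·145 = 87.5; r = 86.4 − 87.5 = -1.1
|r| > 0.6: m=16 (|r|=2.1), m=43 (|r|=2.1), m=52 (|r|=1), m=57 (|r|=0.9), m=68 (|r|=1.6), m=123 (|r|=2.9), m=145 (|r|=1.1) → 7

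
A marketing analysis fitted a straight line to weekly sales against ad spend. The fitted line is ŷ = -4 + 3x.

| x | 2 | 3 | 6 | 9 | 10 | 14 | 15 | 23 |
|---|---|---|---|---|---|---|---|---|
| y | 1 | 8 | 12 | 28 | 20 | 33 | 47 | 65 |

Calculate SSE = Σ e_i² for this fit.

SSE = 136

x=2: ŷ = -4 + 3·2 = 2; e = 1 − 2 = -1
x=3: ŷ = -4 + 3·3 = 5; e = 8 − 5 = 3
x=6: ŷ = -4 + 3·6 = 14; e = 12 − 14 = -2
x=9: ŷ = -4 + 3·9 = 23; e = 28 − 23 = 5
x=10: ŷ = -4 + 3·10 = 26; e = 20 − 26 = -6
x=14: ŷ = -4 + 3·14 = 38; e = 33 − 38 = -5
x=15: ŷ = -4 + 3·15 = 41; e = 47 − 41 = 6
x=23: ŷ = -4 + 3·23 = 65; e = 65 − 65 = 0
SSE = 1 + 9 + 4 + 25 + 36 + 25 + 36 + 0 = 136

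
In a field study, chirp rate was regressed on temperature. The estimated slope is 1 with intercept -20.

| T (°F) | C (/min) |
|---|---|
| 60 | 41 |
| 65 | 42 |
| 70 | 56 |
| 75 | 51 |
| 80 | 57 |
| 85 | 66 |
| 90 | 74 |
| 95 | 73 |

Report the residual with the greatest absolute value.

T=60: ŷ = -20 + 60 = 40; r = 41 − 40 = 1
T=65: ŷ = -20 + 65 = 45; r = 42 − 45 = -3
T=70: ŷ = -20 + 70 = 50; r = 56 − 50 = 6
T=75: ŷ = -20 + 75 = 55; r = 51 − 55 = -4
T=80: ŷ = -20 + 80 = 60; r = 57 − 60 = -3
T=85: ŷ = -20 + 85 = 65; r = 66 − 65 = 1
T=90: ŷ = -20 + 90 = 70; r = 74 − 70 = 4
T=95: ŷ = -20 + 95 = 75; r = 73 − 75 = -2
Largest |r| is 6 at T = 70, residual 6.

r = 6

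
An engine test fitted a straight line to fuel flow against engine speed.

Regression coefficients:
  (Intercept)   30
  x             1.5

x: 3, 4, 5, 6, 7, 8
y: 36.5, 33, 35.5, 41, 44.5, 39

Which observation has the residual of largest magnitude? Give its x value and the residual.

x=3: ŷ = 30 + 1.5·3 = 34.5; e = 36.5 − 34.5 = 2
x=4: ŷ = 30 + 1.5·4 = 36; e = 33 − 36 = -3
x=5: ŷ = 30 + 1.5·5 = 37.5; e = 35.5 − 37.5 = -2
x=6: ŷ = 30 + 1.5·6 = 39; e = 41 − 39 = 2
x=7: ŷ = 30 + 1.5·7 = 40.5; e = 44.5 − 40.5 = 4
x=8: ŷ = 30 + 1.5·8 = 42; e = 39 − 42 = -3
Largest |e| is 4 at x = 7, residual 4.

x = 7, e = 4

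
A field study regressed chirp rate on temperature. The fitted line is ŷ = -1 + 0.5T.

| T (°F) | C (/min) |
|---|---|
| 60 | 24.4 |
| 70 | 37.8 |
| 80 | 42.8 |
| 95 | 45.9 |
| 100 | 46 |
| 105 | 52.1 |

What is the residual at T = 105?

ŷ = -1 + 0.5·105 = 51.5
r = 52.1 − 51.5 = 0.6

r = 0.6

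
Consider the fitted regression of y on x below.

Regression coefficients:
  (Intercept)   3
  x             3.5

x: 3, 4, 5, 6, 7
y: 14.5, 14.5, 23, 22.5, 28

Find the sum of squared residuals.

SSE = 16

x=3: ŷ = 3 + 3.5·3 = 13.5; e = 14.5 − 13.5 = 1
x=4: ŷ = 3 + 3.5·4 = 17; e = 14.5 − 17 = -2.5
x=5: ŷ = 3 + 3.5·5 = 20.5; e = 23 − 20.5 = 2.5
x=6: ŷ = 3 + 3.5·6 = 24; e = 22.5 − 24 = -1.5
x=7: ŷ = 3 + 3.5·7 = 27.5; e = 28 − 27.5 = 0.5
SSE = 1 + 6.25 + 6.25 + 2.25 + 0.25 = 16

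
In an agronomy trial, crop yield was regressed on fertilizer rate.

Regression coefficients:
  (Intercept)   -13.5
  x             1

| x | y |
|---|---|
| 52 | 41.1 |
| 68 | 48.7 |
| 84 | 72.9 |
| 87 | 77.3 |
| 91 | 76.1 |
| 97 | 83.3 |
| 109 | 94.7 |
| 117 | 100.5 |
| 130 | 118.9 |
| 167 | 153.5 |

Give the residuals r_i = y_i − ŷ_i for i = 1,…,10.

2.6, -5.8, 2.4, 3.8, -1.4, -0.2, -0.8, -3, 2.4, 0

x=52: ŷ = -13.5 + 52 = 38.5; r = 41.1 − 38.5 = 2.6
x=68: ŷ = -13.5 + 68 = 54.5; r = 48.7 − 54.5 = -5.8
x=84: ŷ = -13.5 + 84 = 70.5; r = 72.9 − 70.5 = 2.4
x=87: ŷ = -13.5 + 87 = 73.5; r = 77.3 − 73.5 = 3.8
x=91: ŷ = -13.5 + 91 = 77.5; r = 76.1 − 77.5 = -1.4
x=97: ŷ = -13.5 + 97 = 83.5; r = 83.3 − 83.5 = -0.2
x=109: ŷ = -13.5 + 109 = 95.5; r = 94.7 − 95.5 = -0.8
x=117: ŷ = -13.5 + 117 = 103.5; r = 100.5 − 103.5 = -3
x=130: ŷ = -13.5 + 130 = 116.5; r = 118.9 − 116.5 = 2.4
x=167: ŷ = -13.5 + 167 = 153.5; r = 153.5 − 153.5 = 0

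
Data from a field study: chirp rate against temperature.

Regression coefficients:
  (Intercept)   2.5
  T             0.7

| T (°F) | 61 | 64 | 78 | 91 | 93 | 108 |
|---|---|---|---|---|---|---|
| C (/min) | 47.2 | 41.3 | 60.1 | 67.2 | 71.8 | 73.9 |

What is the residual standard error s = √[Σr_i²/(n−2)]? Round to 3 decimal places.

s = 4.617

T=61: Ĉ = 2.5 + 0.7·61 = 45.2; r = 47.2 − 45.2 = 2
T=64: Ĉ = 2.5 + 0.7·64 = 47.3; r = 41.3 − 47.3 = -6
T=78: Ĉ = 2.5 + 0.7·78 = 57.1; r = 60.1 − 57.1 = 3
T=91: Ĉ = 2.5 + 0.7·91 = 66.2; r = 67.2 − 66.2 = 1
T=93: Ĉ = 2.5 + 0.7·93 = 67.6; r = 71.8 − 67.6 = 4.2
T=108: Ĉ = 2.5 + 0.7·108 = 78.1; r = 73.9 − 78.1 = -4.2
SSE = 4 + 36 + 9 + 1 + 17.64 + 17.64 = 85.28
s = √(85.28/4) = √21.32 ≈ 4.617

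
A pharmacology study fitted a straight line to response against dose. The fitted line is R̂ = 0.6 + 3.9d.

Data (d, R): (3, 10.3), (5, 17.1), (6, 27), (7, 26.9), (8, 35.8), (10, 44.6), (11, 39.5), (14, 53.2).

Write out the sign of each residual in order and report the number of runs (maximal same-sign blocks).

5 runs

d=3: R̂ = 0.6 + 3.9·3 = 12.3; e = 10.3 − 12.3 = -2
d=5: R̂ = 0.6 + 3.9·5 = 20.1; e = 17.1 − 20.1 = -3
d=6: R̂ = 0.6 + 3.9·6 = 24; e = 27 − 24 = 3
d=7: R̂ = 0.6 + 3.9·7 = 27.9; e = 26.9 − 27.9 = -1
d=8: R̂ = 0.6 + 3.9·8 = 31.8; e = 35.8 − 31.8 = 4
d=10: R̂ = 0.6 + 3.9·10 = 39.6; e = 44.6 − 39.6 = 5
d=11: R̂ = 0.6 + 3.9·11 = 43.5; e = 39.5 − 43.5 = -4
d=14: R̂ = 0.6 + 3.9·14 = 55.2; e = 53.2 − 55.2 = -2
Signs: − − + − + + − −
Runs: −×2, +×1, −×1, +×2, −×2 → 5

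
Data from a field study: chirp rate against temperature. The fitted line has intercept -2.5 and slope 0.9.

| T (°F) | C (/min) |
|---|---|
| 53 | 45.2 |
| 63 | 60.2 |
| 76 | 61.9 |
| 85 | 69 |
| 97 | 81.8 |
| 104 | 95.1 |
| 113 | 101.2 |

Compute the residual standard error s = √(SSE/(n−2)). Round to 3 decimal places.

T=53: Ĉ = -2.5 + 0.9·53 = 45.2; r = 45.2 − 45.2 = 0
T=63: Ĉ = -2.5 + 0.9·63 = 54.2; r = 60.2 − 54.2 = 6
T=76: Ĉ = -2.5 + 0.9·76 = 65.9; r = 61.9 − 65.9 = -4
T=85: Ĉ = -2.5 + 0.9·85 = 74; r = 69 − 74 = -5
T=97: Ĉ = -2.5 + 0.9·97 = 84.8; r = 81.8 − 84.8 = -3
T=104: Ĉ = -2.5 + 0.9·104 = 91.1; r = 95.1 − 91.1 = 4
T=113: Ĉ = -2.5 + 0.9·113 = 99.2; r = 101.2 − 99.2 = 2
SSE = 0 + 36 + 16 + 25 + 9 + 16 + 4 = 106
s = √(106/5) = √21.2 ≈ 4.604

s = 4.604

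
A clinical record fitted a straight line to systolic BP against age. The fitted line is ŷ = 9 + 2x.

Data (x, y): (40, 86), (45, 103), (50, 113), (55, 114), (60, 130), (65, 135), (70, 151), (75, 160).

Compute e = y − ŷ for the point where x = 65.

e = -4

ŷ = 9 + 2·65 = 139
e = 135 − 139 = -4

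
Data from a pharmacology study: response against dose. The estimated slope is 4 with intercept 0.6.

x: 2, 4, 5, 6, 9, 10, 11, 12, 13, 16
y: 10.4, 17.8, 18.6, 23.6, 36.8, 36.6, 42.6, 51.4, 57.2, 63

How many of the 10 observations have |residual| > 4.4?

x=2: ŷ = 0.6 + 4·2 = 8.6; r = 10.4 − 8.6 = 1.8
x=4: ŷ = 0.6 + 4·4 = 16.6; r = 17.8 − 16.6 = 1.2
x=5: ŷ = 0.6 + 4·5 = 20.6; r = 18.6 − 20.6 = -2
x=6: ŷ = 0.6 + 4·6 = 24.6; r = 23.6 − 24.6 = -1
x=9: ŷ = 0.6 + 4·9 = 36.6; r = 36.8 − 36.6 = 0.2
x=10: ŷ = 0.6 + 4·10 = 40.6; r = 36.6 − 40.6 = -4
x=11: ŷ = 0.6 + 4·11 = 44.6; r = 42.6 − 44.6 = -2
x=12: ŷ = 0.6 + 4·12 = 48.6; r = 51.4 − 48.6 = 2.8
x=13: ŷ = 0.6 + 4·13 = 52.6; r = 57.2 − 52.6 = 4.6
x=16: ŷ = 0.6 + 4·16 = 64.6; r = 63 − 64.6 = -1.6
|r| > 4.4: x=13 (|r|=4.6) → 1

1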